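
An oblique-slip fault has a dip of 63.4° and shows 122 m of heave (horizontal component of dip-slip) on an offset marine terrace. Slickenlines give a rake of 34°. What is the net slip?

487 m

dip-slip = heave / cos(dip) = 122 / cos(63.4°) = 272.5 m
net slip = dip-slip / sin(rake) = 272.5 / sin(34°) = 487 m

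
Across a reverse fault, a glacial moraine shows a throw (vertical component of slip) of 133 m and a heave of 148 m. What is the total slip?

net slip = √(throw² + heave²) = √(133² + 148²) = 199 m

199 m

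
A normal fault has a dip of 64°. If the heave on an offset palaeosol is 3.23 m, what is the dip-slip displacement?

7.37 m

dip-slip = heave / cos(dip) = 3.23 / cos(64°) = 7.37 m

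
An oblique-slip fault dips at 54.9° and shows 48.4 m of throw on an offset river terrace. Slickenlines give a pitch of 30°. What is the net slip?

118 m

dip-slip = throw / sin(dip) = 48.4 / sin(54.9°) = 59.16 m
net slip = dip-slip / sin(rake) = 59.16 / sin(30°) = 118 m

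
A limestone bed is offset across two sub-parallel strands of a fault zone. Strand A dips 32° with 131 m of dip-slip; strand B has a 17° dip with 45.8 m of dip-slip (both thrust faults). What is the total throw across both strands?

throw_A = 131 × sin(32°) = 69.42 m
throw_B = 45.8 × sin(17°) = 13.39 m
total = 69.42 + 13.39 = 82.8 m

82.8 m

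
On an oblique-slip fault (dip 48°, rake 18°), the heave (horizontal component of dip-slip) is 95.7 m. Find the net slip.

dip-slip = heave / cos(dip) = 95.7 / cos(48°) = 143 m
net slip = dip-slip / sin(rake) = 143 / sin(18°) = 463 m

463 m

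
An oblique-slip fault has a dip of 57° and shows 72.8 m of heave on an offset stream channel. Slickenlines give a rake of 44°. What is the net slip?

192 m

dip-slip = heave / cos(dip) = 72.8 / cos(57°) = 133.7 m
net slip = dip-slip / sin(rake) = 133.7 / sin(44°) = 192 m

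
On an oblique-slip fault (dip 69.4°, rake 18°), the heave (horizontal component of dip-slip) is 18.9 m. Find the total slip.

174 m

dip-slip = heave / cos(dip) = 18.9 / cos(69.4°) = 53.72 m
net slip = dip-slip / sin(rake) = 53.72 / sin(18°) = 174 m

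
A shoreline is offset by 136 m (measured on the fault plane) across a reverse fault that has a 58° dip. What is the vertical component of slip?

throw = dip-slip × sin(dip) = 136 m × sin(58°) = 115 m

115 m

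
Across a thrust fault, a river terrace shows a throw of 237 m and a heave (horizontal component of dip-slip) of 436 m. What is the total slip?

496 m

net slip = √(throw² + heave²) = √(237² + 436²) = 496 m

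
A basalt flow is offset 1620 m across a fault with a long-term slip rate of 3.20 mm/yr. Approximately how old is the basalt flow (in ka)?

age = offset / rate = 1620 m / (3.20 mm/yr) = 506000 yr = 506 ka

506 ka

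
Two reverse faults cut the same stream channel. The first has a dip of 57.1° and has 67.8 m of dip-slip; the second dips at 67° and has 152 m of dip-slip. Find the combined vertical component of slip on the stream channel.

197 m

throw_A = 67.8 × sin(57.1°) = 56.93 m
throw_B = 152 × sin(67°) = 139.9 m
total = 56.93 + 139.9 = 197 m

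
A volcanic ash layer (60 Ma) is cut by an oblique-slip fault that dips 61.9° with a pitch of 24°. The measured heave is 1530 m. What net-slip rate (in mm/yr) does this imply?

dip-slip = heave / cos(dip) = 1530 / cos(61.9°) = 3248 m
net slip = dip-slip / sin(rake) = 3248 / sin(24°) = 7986 m
rate = 7986 m / 60 Ma = 0.000133 m/yr = 0.133 mm/yr

0.133 mm/yr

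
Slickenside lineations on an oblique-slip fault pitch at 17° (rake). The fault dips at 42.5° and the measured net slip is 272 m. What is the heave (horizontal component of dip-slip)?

58.6 m

dip-slip = net slip × sin(rake) = 272 m × sin(17°) = 79.53 m
heave = dip-slip × cos(dip) = 79.53 × cos(42.5°) = 58.6 m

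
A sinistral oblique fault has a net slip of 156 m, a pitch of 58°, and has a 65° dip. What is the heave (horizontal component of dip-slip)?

55.9 m

dip-slip = net slip × sin(rake) = 156 m × sin(58°) = 132.3 m
heave = dip-slip × cos(dip) = 132.3 × cos(65°) = 55.9 m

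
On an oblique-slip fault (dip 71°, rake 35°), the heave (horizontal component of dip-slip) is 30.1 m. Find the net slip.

dip-slip = heave / cos(dip) = 30.1 / cos(71°) = 92.45 m
net slip = dip-slip / sin(rake) = 92.45 / sin(35°) = 161 m

161 m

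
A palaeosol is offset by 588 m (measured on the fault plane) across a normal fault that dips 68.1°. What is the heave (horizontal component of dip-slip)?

heave = dip-slip × cos(dip) = 588 m × cos(68.1°) = 219 m

219 m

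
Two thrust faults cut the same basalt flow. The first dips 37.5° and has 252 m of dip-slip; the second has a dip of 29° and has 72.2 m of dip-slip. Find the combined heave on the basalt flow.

heave_A = 252 × cos(37.5°) = 199.9 m
heave_B = 72.2 × cos(29°) = 63.15 m
total = 199.9 + 63.15 = 263 m

263 m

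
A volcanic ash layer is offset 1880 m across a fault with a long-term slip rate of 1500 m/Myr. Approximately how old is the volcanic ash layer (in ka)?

1250 ka

age = offset / rate = 1880 m / (1500 m/Myr) = 1.25e+06 yr = 1250 ka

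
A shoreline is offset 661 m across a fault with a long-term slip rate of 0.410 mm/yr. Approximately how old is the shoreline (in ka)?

age = offset / rate = 661 m / (0.410 mm/yr) = 1.61e+06 yr = 1610 ka

1610 ka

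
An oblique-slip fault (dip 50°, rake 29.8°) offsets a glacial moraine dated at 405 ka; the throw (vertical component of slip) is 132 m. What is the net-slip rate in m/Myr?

856 m/Myr

dip-slip = throw / sin(dip) = 132 / sin(50°) = 172.3 m
net slip = dip-slip / sin(rake) = 172.3 / sin(29.8°) = 346.7 m
rate = 346.7 m / 405 ka = 0.000856 m/yr = 856 m/Myr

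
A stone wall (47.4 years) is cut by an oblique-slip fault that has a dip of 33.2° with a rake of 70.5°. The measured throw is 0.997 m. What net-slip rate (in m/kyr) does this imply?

dip-slip = throw / sin(dip) = 0.997 / sin(33.2°) = 1.821 m
net slip = dip-slip / sin(rake) = 1.821 / sin(70.5°) = 1.932 m
rate = 1.932 m / 47.4 years = 0.0408 m/yr = 40.8 m/kyr

40.8 m/kyr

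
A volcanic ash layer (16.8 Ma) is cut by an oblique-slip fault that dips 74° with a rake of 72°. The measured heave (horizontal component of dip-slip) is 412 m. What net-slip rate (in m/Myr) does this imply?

dip-slip = heave / cos(dip) = 412 / cos(74°) = 1495 m
net slip = dip-slip / sin(rake) = 1495 / sin(72°) = 1572 m
rate = 1572 m / 16.8 Ma = 0.0000935 m/yr = 93.5 m/Myr

93.5 m/Myr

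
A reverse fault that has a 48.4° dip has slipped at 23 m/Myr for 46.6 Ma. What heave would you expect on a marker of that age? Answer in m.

dip-slip = rate × time = 23 m/Myr × 46.6 Ma = 1072 m
heave = dip-slip × cos(dip) = 1072 × cos(48.4°) = 712 m

712 m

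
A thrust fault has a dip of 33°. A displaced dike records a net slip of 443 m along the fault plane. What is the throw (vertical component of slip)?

241 m

throw = dip-slip × sin(dip) = 443 m × sin(33°) = 241 m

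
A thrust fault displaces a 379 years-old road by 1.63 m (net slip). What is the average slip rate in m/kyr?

4.30 m/kyr

rate = 1.63 m / 379 years = 0.00430 m/yr = 4.30 m/kyr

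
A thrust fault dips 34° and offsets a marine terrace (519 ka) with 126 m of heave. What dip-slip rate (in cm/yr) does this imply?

dip-slip = heave / cos(dip) = 126 m / cos(34°) = 152 m
rate = 152 m / 519 ka = 0.000293 m/yr = 0.0293 cm/yr

0.0293 cm/yr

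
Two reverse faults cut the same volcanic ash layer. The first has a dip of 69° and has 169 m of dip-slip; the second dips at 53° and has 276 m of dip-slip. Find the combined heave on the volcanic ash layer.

227 m

heave_A = 169 × cos(69°) = 60.56 m
heave_B = 276 × cos(53°) = 166.1 m
total = 60.56 + 166.1 = 227 m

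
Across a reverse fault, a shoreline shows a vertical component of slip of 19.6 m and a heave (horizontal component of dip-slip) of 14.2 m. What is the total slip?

net slip = √(throw² + heave²) = √(19.6² + 14.2²) = 24.2 m

24.2 m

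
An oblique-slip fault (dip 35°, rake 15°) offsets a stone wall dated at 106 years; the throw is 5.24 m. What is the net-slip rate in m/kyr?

dip-slip = throw / sin(dip) = 5.24 / sin(35°) = 9.136 m
net slip = dip-slip / sin(rake) = 9.136 / sin(15°) = 35.30 m
rate = 35.30 m / 106 years = 0.333 m/yr = 333 m/kyr

333 m/kyr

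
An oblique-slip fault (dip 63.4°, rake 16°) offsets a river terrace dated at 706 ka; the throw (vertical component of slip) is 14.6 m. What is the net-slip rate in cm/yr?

0.00839 cm/yr

dip-slip = throw / sin(dip) = 14.6 / sin(63.4°) = 16.33 m
net slip = dip-slip / sin(rake) = 16.33 / sin(16°) = 59.24 m
rate = 59.24 m / 706 ka = 0.0000839 m/yr = 0.00839 cm/yr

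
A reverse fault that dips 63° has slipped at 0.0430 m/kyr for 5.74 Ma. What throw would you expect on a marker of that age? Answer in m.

dip-slip = rate × time = 0.0430 m/kyr × 5.74 Ma = 246.8 m
throw = dip-slip × sin(dip) = 246.8 × sin(63°) = 220 m

220 m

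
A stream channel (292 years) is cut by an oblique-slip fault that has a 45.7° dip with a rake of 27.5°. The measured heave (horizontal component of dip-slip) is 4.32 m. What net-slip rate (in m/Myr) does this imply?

dip-slip = heave / cos(dip) = 4.32 / cos(45.7°) = 6.185 m
net slip = dip-slip / sin(rake) = 6.185 / sin(27.5°) = 13.40 m
rate = 13.40 m / 292 years = 0.0459 m/yr = 45900 m/Myr

45900 m/Myr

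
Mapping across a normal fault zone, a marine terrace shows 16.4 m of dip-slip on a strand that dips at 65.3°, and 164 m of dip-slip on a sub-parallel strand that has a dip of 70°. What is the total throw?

throw_A = 16.4 × sin(65.3°) = 14.90 m
throw_B = 164 × sin(70°) = 154.1 m
total = 14.90 + 154.1 = 169 m

169 m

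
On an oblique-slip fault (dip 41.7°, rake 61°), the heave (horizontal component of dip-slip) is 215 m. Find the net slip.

dip-slip = heave / cos(dip) = 215 / cos(41.7°) = 288 m
net slip = dip-slip / sin(rake) = 288 / sin(61°) = 329 m

329 m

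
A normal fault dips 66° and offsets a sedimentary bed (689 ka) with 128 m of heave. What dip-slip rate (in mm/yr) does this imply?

dip-slip = heave / cos(dip) = 128 m / cos(66°) = 314.7 m
rate = 314.7 m / 689 ka = 0.000457 m/yr = 0.457 mm/yr

0.457 mm/yr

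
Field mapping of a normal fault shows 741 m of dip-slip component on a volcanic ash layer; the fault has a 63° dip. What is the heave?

336 m

heave = dip-slip × cos(dip) = 741 m × cos(63°) = 336 m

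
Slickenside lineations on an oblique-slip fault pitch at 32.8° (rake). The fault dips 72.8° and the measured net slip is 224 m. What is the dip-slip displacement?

121 m

dip-slip = net slip × sin(rake) = 224 m × sin(32.8°) = 121 m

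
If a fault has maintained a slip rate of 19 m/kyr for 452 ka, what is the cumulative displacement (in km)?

slip = rate × time = 19 m/kyr × 452 ka = 8590 m = 8.59 km

8.59 km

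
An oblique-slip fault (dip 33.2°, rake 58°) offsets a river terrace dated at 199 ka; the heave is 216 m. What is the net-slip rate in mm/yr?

1.53 mm/yr

dip-slip = heave / cos(dip) = 216 / cos(33.2°) = 258.1 m
net slip = dip-slip / sin(rake) = 258.1 / sin(58°) = 304.4 m
rate = 304.4 m / 199 ka = 0.00153 m/yr = 1.53 mm/yr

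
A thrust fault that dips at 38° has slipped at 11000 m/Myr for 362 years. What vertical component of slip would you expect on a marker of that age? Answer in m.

2.45 m

dip-slip = rate × time = 11000 m/Myr × 362 years = 3.982 m
throw = dip-slip × sin(dip) = 3.982 × sin(38°) = 2.45 m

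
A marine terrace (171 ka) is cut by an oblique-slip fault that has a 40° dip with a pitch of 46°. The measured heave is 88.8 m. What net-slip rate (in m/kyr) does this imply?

0.942 m/kyr

dip-slip = heave / cos(dip) = 88.8 / cos(40°) = 115.9 m
net slip = dip-slip / sin(rake) = 115.9 / sin(46°) = 161.1 m
rate = 161.1 m / 171 ka = 0.000942 m/yr = 0.942 m/kyr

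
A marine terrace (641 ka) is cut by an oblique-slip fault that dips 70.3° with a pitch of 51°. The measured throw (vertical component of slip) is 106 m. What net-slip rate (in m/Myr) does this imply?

226 m/Myr

dip-slip = throw / sin(dip) = 106 / sin(70.3°) = 112.6 m
net slip = dip-slip / sin(rake) = 112.6 / sin(51°) = 144.9 m
rate = 144.9 m / 641 ka = 0.000226 m/yr = 226 m/Myr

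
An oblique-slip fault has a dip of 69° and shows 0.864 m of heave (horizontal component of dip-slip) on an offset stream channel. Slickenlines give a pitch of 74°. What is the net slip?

dip-slip = heave / cos(dip) = 0.864 / cos(69°) = 2.411 m
net slip = dip-slip / sin(rake) = 2.411 / sin(74°) = 2.51 m

2.51 m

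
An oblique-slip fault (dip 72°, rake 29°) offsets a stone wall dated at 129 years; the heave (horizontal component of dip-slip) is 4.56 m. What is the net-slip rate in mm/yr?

236 mm/yr

dip-slip = heave / cos(dip) = 4.56 / cos(72°) = 14.76 m
net slip = dip-slip / sin(rake) = 14.76 / sin(29°) = 30.44 m
rate = 30.44 m / 129 years = 0.236 m/yr = 236 mm/yr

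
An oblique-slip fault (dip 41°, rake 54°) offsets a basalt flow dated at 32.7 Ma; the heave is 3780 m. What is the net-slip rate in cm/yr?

dip-slip = heave / cos(dip) = 3780 / cos(41°) = 5009 m
net slip = dip-slip / sin(rake) = 5009 / sin(54°) = 6191 m
rate = 6191 m / 32.7 Ma = 0.000189 m/yr = 0.0189 cm/yr

0.0189 cm/yr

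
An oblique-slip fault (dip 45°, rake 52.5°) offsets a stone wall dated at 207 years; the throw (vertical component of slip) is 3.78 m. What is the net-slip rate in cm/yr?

dip-slip = throw / sin(dip) = 3.78 / sin(45°) = 5.346 m
net slip = dip-slip / sin(rake) = 5.346 / sin(52.5°) = 6.738 m
rate = 6.738 m / 207 years = 0.0326 m/yr = 3.26 cm/yr

3.26 cm/yr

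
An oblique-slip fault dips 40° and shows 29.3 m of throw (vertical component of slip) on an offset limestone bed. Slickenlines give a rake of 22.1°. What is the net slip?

dip-slip = throw / sin(dip) = 29.3 / sin(40°) = 45.58 m
net slip = dip-slip / sin(rake) = 45.58 / sin(22.1°) = 121 m

121 m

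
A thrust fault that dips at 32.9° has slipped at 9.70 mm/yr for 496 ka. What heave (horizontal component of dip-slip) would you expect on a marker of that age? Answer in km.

4.04 km

dip-slip = rate × time = 9.70 mm/yr × 496 ka = 4811 m
heave = dip-slip × cos(dip) = 4811 × cos(32.9°) = 4040 m = 4.04 km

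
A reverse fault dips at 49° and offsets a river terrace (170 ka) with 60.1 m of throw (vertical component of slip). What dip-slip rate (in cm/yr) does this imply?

0.0468 cm/yr

dip-slip = throw / sin(dip) = 60.1 m / sin(49°) = 79.63 m
rate = 79.63 m / 170 ka = 0.000468 m/yr = 0.0468 cm/yr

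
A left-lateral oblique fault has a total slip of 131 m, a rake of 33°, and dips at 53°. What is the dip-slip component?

dip-slip = net slip × sin(rake) = 131 m × sin(33°) = 71.3 m

71.3 m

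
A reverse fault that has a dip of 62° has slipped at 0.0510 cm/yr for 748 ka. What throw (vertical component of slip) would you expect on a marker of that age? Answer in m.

dip-slip = rate × time = 0.0510 cm/yr × 748 ka = 381.5 m
throw = dip-slip × sin(dip) = 381.5 × sin(62°) = 337 m

337 m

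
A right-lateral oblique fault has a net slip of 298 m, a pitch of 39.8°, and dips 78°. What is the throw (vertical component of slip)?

187 m

dip-slip = net slip × sin(rake) = 298 m × sin(39.8°) = 190.8 m
throw = dip-slip × sin(dip) = 190.8 × sin(78°) = 187 m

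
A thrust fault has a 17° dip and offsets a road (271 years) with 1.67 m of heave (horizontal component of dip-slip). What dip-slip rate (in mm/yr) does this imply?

dip-slip = heave / cos(dip) = 1.67 m / cos(17°) = 1.746 m
rate = 1.746 m / 271 years = 0.00644 m/yr = 6.44 mm/yr

6.44 mm/yr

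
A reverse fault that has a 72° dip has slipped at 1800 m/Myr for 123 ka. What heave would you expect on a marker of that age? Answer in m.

dip-slip = rate × time = 1800 m/Myr × 123 ka = 221.4 m
heave = dip-slip × cos(dip) = 221.4 × cos(72°) = 68.4 m

68.4 m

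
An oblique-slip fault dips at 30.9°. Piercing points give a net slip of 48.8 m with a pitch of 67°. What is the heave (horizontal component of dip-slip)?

dip-slip = net slip × sin(rake) = 48.8 m × sin(67°) = 44.92 m
heave = dip-slip × cos(dip) = 44.92 × cos(30.9°) = 38.5 m

38.5 m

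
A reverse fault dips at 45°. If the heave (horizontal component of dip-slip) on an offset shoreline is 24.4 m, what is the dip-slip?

34.5 m

dip-slip = heave / cos(dip) = 24.4 / cos(45°) = 34.5 m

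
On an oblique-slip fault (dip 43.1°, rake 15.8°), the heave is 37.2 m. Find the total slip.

187 m

dip-slip = heave / cos(dip) = 37.2 / cos(43.1°) = 50.95 m
net slip = dip-slip / sin(rake) = 50.95 / sin(15.8°) = 187 m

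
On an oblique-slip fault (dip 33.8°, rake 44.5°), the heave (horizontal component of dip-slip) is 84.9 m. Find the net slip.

146 m

dip-slip = heave / cos(dip) = 84.9 / cos(33.8°) = 102.2 m
net slip = dip-slip / sin(rake) = 102.2 / sin(44.5°) = 146 m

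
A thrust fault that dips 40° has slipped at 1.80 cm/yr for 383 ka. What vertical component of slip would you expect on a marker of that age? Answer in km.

dip-slip = rate × time = 1.80 cm/yr × 383 ka = 6894 m
throw = dip-slip × sin(dip) = 6894 × sin(40°) = 4430 m = 4.43 km

4.43 km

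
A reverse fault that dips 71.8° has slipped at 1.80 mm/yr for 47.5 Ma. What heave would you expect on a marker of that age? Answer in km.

26.7 km

dip-slip = rate × time = 1.80 mm/yr × 47.5 Ma = 85500 m
heave = dip-slip × cos(dip) = 85500 × cos(71.8°) = 26700 m = 26.7 km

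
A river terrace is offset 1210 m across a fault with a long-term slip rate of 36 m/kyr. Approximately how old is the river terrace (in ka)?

age = offset / rate = 1210 m / (36 m/kyr) = 33600 yr = 33.6 ka

33.6 ka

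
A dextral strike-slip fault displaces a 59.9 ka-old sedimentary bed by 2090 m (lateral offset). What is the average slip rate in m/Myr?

rate = 2090 m / 59.9 ka = 0.0349 m/yr = 34900 m/Myr

34900 m/Myr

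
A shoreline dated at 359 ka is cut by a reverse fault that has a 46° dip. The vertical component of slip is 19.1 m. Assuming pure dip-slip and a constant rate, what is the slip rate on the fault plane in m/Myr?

dip-slip = throw / sin(dip) = 19.1 m / sin(46°) = 26.55 m
rate = 26.55 m / 359 ka = 0.0000740 m/yr = 74 m/Myr

74 m/Myr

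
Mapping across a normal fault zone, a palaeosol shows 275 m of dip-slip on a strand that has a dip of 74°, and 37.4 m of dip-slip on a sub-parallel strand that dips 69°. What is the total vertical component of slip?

299 m

throw_A = 275 × sin(74°) = 264.3 m
throw_B = 37.4 × sin(69°) = 34.92 m
total = 264.3 + 34.92 = 299 m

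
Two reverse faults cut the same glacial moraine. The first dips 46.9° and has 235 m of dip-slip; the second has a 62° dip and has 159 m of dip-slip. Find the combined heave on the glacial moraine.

heave_A = 235 × cos(46.9°) = 160.6 m
heave_B = 159 × cos(62°) = 74.65 m
total = 160.6 + 74.65 = 235 m

235 m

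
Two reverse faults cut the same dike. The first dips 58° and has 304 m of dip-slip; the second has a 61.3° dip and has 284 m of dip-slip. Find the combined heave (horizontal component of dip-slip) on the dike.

heave_A = 304 × cos(58°) = 161.1 m
heave_B = 284 × cos(61.3°) = 136.4 m
total = 161.1 + 136.4 = 297 m

297 m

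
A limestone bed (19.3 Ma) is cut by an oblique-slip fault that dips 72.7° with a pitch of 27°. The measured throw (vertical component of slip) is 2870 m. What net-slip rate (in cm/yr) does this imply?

dip-slip = throw / sin(dip) = 2870 / sin(72.7°) = 3006 m
net slip = dip-slip / sin(rake) = 3006 / sin(27°) = 6621 m
rate = 6621 m / 19.3 Ma = 0.000343 m/yr = 0.0343 cm/yr

0.0343 cm/yr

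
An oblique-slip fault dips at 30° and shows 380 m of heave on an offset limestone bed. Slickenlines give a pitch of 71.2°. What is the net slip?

464 m

dip-slip = heave / cos(dip) = 380 / cos(30°) = 438.8 m
net slip = dip-slip / sin(rake) = 438.8 / sin(71.2°) = 464 m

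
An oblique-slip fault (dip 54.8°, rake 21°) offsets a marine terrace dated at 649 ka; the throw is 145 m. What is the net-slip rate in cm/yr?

dip-slip = throw / sin(dip) = 145 / sin(54.8°) = 177.4 m
net slip = dip-slip / sin(rake) = 177.4 / sin(21°) = 495.2 m
rate = 495.2 m / 649 ka = 0.000763 m/yr = 0.0763 cm/yr

0.0763 cm/yr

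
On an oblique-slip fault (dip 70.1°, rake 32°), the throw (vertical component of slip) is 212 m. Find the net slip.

dip-slip = throw / sin(dip) = 212 / sin(70.1°) = 225.5 m
net slip = dip-slip / sin(rake) = 225.5 / sin(32°) = 425 m

425 m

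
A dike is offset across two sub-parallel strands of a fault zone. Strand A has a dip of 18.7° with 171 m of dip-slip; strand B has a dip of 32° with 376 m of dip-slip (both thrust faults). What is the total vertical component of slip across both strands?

throw_A = 171 × sin(18.7°) = 54.82 m
throw_B = 376 × sin(32°) = 199.2 m
total = 54.82 + 199.2 = 254 m

254 m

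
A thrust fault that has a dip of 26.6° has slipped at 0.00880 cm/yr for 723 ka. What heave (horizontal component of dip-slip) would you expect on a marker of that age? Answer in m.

dip-slip = rate × time = 0.00880 cm/yr × 723 ka = 63.62 m
heave = dip-slip × cos(dip) = 63.62 × cos(26.6°) = 56.9 m

56.9 m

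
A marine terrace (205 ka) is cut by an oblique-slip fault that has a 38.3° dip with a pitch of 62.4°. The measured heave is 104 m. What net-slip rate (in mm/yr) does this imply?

0.729 mm/yr

dip-slip = heave / cos(dip) = 104 / cos(38.3°) = 132.5 m
net slip = dip-slip / sin(rake) = 132.5 / sin(62.4°) = 149.5 m
rate = 149.5 m / 205 ka = 0.000729 m/yr = 0.729 mm/yr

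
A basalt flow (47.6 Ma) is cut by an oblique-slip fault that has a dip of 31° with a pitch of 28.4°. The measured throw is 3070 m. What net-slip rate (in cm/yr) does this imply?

dip-slip = throw / sin(dip) = 3070 / sin(31°) = 5961 m
net slip = dip-slip / sin(rake) = 5961 / sin(28.4°) = 12530 m
rate = 12530 m / 47.6 Ma = 0.000263 m/yr = 0.0263 cm/yr

0.0263 cm/yr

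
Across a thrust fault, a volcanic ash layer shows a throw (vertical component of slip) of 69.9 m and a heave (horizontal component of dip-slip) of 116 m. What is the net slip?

135 m

net slip = √(throw² + heave²) = √(69.9² + 116²) = 135 m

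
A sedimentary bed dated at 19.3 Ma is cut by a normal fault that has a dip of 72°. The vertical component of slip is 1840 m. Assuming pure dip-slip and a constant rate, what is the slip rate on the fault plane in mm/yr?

dip-slip = throw / sin(dip) = 1840 m / sin(72°) = 1935 m
rate = 1935 m / 19.3 Ma = 0.000100 m/yr = 0.100 mm/yr

0.100 mm/yr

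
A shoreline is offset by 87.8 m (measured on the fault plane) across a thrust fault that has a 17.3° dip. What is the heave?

83.8 m

heave = dip-slip × cos(dip) = 87.8 m × cos(17.3°) = 83.8 m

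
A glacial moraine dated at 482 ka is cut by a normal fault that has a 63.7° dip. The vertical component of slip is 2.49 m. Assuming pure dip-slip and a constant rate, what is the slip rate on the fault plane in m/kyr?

dip-slip = throw / sin(dip) = 2.49 m / sin(63.7°) = 2.778 m
rate = 2.778 m / 482 ka = 0.00000576 m/yr = 0.00576 m/kyr

0.00576 m/kyr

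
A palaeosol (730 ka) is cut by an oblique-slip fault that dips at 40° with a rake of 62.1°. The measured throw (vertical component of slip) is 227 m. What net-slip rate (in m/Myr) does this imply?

547 m/Myr

dip-slip = throw / sin(dip) = 227 / sin(40°) = 353.1 m
net slip = dip-slip / sin(rake) = 353.1 / sin(62.1°) = 399.6 m
rate = 399.6 m / 730 ka = 0.000547 m/yr = 547 m/Myr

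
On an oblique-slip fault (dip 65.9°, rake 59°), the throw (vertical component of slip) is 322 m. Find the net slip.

412 m

dip-slip = throw / sin(dip) = 322 / sin(65.9°) = 352.7 m
net slip = dip-slip / sin(rake) = 352.7 / sin(59°) = 412 m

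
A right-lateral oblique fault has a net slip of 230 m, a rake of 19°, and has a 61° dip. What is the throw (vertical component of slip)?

dip-slip = net slip × sin(rake) = 230 m × sin(19°) = 74.88 m
throw = dip-slip × sin(dip) = 74.88 × sin(61°) = 65.5 m

65.5 m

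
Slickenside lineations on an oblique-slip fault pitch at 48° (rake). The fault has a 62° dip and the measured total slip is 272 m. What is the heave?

94.9 m

dip-slip = net slip × sin(rake) = 272 m × sin(48°) = 202.1 m
heave = dip-slip × cos(dip) = 202.1 × cos(62°) = 94.9 m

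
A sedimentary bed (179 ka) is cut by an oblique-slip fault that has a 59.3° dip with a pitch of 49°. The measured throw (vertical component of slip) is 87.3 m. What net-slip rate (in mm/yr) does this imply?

dip-slip = throw / sin(dip) = 87.3 / sin(59.3°) = 101.5 m
net slip = dip-slip / sin(rake) = 101.5 / sin(49°) = 134.5 m
rate = 134.5 m / 179 ka = 0.000752 m/yr = 0.752 mm/yr

0.752 mm/yr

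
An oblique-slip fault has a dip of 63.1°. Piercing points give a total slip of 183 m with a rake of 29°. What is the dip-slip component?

88.7 m

dip-slip = net slip × sin(rake) = 183 m × sin(29°) = 88.7 m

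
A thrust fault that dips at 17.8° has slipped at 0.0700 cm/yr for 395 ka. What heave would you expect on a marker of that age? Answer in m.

263 m

dip-slip = rate × time = 0.0700 cm/yr × 395 ka = 276.5 m
heave = dip-slip × cos(dip) = 276.5 × cos(17.8°) = 263 m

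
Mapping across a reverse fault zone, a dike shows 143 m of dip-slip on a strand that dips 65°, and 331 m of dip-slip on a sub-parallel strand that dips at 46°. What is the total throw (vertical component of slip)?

throw_A = 143 × sin(65°) = 129.6 m
throw_B = 331 × sin(46°) = 238.1 m
total = 129.6 + 238.1 = 368 m

368 m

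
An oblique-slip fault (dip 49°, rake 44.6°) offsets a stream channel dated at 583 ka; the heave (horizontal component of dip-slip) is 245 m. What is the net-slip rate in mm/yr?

0.912 mm/yr

dip-slip = heave / cos(dip) = 245 / cos(49°) = 373.4 m
net slip = dip-slip / sin(rake) = 373.4 / sin(44.6°) = 531.9 m
rate = 531.9 m / 583 ka = 0.000912 m/yr = 0.912 mm/yr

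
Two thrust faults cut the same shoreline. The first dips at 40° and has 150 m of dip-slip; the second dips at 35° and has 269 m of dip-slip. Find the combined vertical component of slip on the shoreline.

throw_A = 150 × sin(40°) = 96.42 m
throw_B = 269 × sin(35°) = 154.3 m
total = 96.42 + 154.3 = 251 m

251 m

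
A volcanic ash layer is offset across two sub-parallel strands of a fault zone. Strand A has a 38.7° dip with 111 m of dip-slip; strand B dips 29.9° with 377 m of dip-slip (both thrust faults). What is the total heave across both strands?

heave_A = 111 × cos(38.7°) = 86.63 m
heave_B = 377 × cos(29.9°) = 326.8 m
total = 86.63 + 326.8 = 413 m

413 m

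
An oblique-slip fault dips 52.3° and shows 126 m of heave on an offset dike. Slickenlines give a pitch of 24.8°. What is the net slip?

491 m

dip-slip = heave / cos(dip) = 126 / cos(52.3°) = 206 m
net slip = dip-slip / sin(rake) = 206 / sin(24.8°) = 491 m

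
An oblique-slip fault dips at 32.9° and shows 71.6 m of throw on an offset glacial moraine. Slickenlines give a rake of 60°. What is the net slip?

152 m

dip-slip = throw / sin(dip) = 71.6 / sin(32.9°) = 131.8 m
net slip = dip-slip / sin(rake) = 131.8 / sin(60°) = 152 m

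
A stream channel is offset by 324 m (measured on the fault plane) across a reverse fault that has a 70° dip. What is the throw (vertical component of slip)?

throw = dip-slip × sin(dip) = 324 m × sin(70°) = 304 m

304 m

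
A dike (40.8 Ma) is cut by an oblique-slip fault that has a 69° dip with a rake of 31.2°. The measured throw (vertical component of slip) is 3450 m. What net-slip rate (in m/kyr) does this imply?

0.175 m/kyr

dip-slip = throw / sin(dip) = 3450 / sin(69°) = 3695 m
net slip = dip-slip / sin(rake) = 3695 / sin(31.2°) = 7134 m
rate = 7134 m / 40.8 Ma = 0.000175 m/yr = 0.175 m/kyr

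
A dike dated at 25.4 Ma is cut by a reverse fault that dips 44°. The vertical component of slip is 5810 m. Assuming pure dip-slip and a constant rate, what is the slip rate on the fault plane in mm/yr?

dip-slip = throw / sin(dip) = 5810 m / sin(44°) = 8364 m
rate = 8364 m / 25.4 Ma = 0.000329 m/yr = 0.329 mm/yr

0.329 mm/yr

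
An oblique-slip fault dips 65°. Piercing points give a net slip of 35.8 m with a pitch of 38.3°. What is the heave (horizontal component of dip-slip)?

9.38 m

dip-slip = net slip × sin(rake) = 35.8 m × sin(38.3°) = 22.19 m
heave = dip-slip × cos(dip) = 22.19 × cos(65°) = 9.38 m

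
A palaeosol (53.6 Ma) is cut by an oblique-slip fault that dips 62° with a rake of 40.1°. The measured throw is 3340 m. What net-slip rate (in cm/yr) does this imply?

0.0110 cm/yr

dip-slip = throw / sin(dip) = 3340 / sin(62°) = 3783 m
net slip = dip-slip / sin(rake) = 3783 / sin(40.1°) = 5873 m
rate = 5873 m / 53.6 Ma = 0.000110 m/yr = 0.0110 cm/yr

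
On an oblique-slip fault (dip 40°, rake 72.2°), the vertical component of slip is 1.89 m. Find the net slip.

3.09 m

dip-slip = throw / sin(dip) = 1.89 / sin(40°) = 2.940 m
net slip = dip-slip / sin(rake) = 2.940 / sin(72.2°) = 3.09 m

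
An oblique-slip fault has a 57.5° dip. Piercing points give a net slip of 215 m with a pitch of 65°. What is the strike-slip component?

strike-slip = net slip × cos(rake) = 215 m × cos(65°) = 90.9 m

90.9 m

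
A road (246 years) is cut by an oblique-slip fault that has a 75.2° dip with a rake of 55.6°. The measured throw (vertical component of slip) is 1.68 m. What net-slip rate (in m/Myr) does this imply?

dip-slip = throw / sin(dip) = 1.68 / sin(75.2°) = 1.738 m
net slip = dip-slip / sin(rake) = 1.738 / sin(55.6°) = 2.106 m
rate = 2.106 m / 246 years = 0.00856 m/yr = 8560 m/Myr

8560 m/Myr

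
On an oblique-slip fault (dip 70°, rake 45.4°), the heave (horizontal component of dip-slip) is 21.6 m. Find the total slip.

88.7 m

dip-slip = heave / cos(dip) = 21.6 / cos(70°) = 63.15 m
net slip = dip-slip / sin(rake) = 63.15 / sin(45.4°) = 88.7 m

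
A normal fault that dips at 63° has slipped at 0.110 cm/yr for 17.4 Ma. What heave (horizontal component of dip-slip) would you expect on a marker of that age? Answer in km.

8.69 km

dip-slip = rate × time = 0.110 cm/yr × 17.4 Ma = 19140 m
heave = dip-slip × cos(dip) = 19140 × cos(63°) = 8690 m = 8.69 km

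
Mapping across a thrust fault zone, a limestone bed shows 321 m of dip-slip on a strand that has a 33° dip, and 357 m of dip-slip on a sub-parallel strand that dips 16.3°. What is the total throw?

275 m

throw_A = 321 × sin(33°) = 174.8 m
throw_B = 357 × sin(16.3°) = 100.2 m
total = 174.8 + 100.2 = 275 m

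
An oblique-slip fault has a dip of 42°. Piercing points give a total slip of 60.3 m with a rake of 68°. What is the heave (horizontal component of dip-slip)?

41.5 m

dip-slip = net slip × sin(rake) = 60.3 m × sin(68°) = 55.91 m
heave = dip-slip × cos(dip) = 55.91 × cos(42°) = 41.5 m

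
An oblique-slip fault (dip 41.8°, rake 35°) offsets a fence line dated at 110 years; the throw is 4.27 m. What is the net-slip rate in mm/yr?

102 mm/yr

dip-slip = throw / sin(dip) = 4.27 / sin(41.8°) = 6.406 m
net slip = dip-slip / sin(rake) = 6.406 / sin(35°) = 11.17 m
rate = 11.17 m / 110 years = 0.102 m/yr = 102 mm/yr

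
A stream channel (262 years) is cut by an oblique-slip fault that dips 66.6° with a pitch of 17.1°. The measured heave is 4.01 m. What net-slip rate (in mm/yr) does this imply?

131 mm/yr

dip-slip = heave / cos(dip) = 4.01 / cos(66.6°) = 10.10 m
net slip = dip-slip / sin(rake) = 10.10 / sin(17.1°) = 34.34 m
rate = 34.34 m / 262 years = 0.131 m/yr = 131 mm/yr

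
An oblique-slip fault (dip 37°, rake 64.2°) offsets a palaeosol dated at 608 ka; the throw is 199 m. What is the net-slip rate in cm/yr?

0.0604 cm/yr

dip-slip = throw / sin(dip) = 199 / sin(37°) = 330.7 m
net slip = dip-slip / sin(rake) = 330.7 / sin(64.2°) = 367.3 m
rate = 367.3 m / 608 ka = 0.000604 m/yr = 0.0604 cm/yr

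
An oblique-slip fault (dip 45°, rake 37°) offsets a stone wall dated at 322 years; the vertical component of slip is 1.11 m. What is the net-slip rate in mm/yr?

dip-slip = throw / sin(dip) = 1.11 / sin(45°) = 1.570 m
net slip = dip-slip / sin(rake) = 1.570 / sin(37°) = 2.608 m
rate = 2.608 m / 322 years = 0.00810 m/yr = 8.10 mm/yr

8.10 mm/yr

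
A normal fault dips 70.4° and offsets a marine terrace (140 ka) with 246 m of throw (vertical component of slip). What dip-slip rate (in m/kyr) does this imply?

dip-slip = throw / sin(dip) = 246 m / sin(70.4°) = 261.1 m
rate = 261.1 m / 140 ka = 0.00187 m/yr = 1.87 m/kyr

1.87 m/kyr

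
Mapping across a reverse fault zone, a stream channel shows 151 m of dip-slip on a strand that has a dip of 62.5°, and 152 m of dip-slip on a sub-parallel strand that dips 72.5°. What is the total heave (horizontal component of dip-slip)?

115 m

heave_A = 151 × cos(62.5°) = 69.72 m
heave_B = 152 × cos(72.5°) = 45.71 m
total = 69.72 + 45.71 = 115 m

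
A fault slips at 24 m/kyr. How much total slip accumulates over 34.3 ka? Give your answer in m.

slip = rate × time = 24 m/kyr × 34.3 ka = 823 m

823 m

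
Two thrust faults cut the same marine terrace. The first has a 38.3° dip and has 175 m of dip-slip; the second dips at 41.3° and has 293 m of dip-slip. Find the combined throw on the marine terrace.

302 m

throw_A = 175 × sin(38.3°) = 108.5 m
throw_B = 293 × sin(41.3°) = 193.4 m
total = 108.5 + 193.4 = 302 m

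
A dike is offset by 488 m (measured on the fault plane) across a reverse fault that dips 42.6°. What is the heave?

heave = dip-slip × cos(dip) = 488 m × cos(42.6°) = 359 m

359 m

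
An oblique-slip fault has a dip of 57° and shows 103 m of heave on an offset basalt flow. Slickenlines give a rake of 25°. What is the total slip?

dip-slip = heave / cos(dip) = 103 / cos(57°) = 189.1 m
net slip = dip-slip / sin(rake) = 189.1 / sin(25°) = 447 m

447 m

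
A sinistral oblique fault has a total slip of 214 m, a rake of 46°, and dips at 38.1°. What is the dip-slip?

154 m

dip-slip = net slip × sin(rake) = 214 m × sin(46°) = 154 m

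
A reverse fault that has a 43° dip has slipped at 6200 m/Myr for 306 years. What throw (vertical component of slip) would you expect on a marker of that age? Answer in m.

1.29 m

dip-slip = rate × time = 6200 m/Myr × 306 years = 1.897 m
throw = dip-slip × sin(dip) = 1.897 × sin(43°) = 1.29 m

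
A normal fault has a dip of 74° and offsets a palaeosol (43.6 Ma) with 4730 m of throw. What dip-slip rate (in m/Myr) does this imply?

113 m/Myr

dip-slip = throw / sin(dip) = 4730 m / sin(74°) = 4921 m
rate = 4921 m / 43.6 Ma = 0.000113 m/yr = 113 m/Myr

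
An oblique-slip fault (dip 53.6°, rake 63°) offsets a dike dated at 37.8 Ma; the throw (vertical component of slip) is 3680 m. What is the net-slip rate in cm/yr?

0.0136 cm/yr

dip-slip = throw / sin(dip) = 3680 / sin(53.6°) = 4572 m
net slip = dip-slip / sin(rake) = 4572 / sin(63°) = 5131 m
rate = 5131 m / 37.8 Ma = 0.000136 m/yr = 0.0136 cm/yr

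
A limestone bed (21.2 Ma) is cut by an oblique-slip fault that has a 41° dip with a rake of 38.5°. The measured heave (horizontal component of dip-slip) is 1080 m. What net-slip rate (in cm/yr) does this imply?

dip-slip = heave / cos(dip) = 1080 / cos(41°) = 1431 m
net slip = dip-slip / sin(rake) = 1431 / sin(38.5°) = 2299 m
rate = 2299 m / 21.2 Ma = 0.000108 m/yr = 0.0108 cm/yr

0.0108 cm/yr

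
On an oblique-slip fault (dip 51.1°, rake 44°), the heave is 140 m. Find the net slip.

dip-slip = heave / cos(dip) = 140 / cos(51.1°) = 222.9 m
net slip = dip-slip / sin(rake) = 222.9 / sin(44°) = 321 m

321 m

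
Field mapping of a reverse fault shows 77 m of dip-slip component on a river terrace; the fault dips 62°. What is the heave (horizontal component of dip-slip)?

36.1 m

heave = dip-slip × cos(dip) = 77 m × cos(62°) = 36.1 m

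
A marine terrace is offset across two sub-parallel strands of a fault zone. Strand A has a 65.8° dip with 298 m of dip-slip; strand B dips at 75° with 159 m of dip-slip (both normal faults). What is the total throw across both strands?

425 m

throw_A = 298 × sin(65.8°) = 271.8 m
throw_B = 159 × sin(75°) = 153.6 m
total = 271.8 + 153.6 = 425 m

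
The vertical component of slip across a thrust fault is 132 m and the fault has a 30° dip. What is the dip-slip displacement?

264 m

dip-slip = throw / sin(dip) = 132 / sin(30°) = 264 m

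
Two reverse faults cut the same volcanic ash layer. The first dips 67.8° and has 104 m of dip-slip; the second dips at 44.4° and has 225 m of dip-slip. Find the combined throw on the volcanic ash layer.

throw_A = 104 × sin(67.8°) = 96.29 m
throw_B = 225 × sin(44.4°) = 157.4 m
total = 96.29 + 157.4 = 254 m

254 m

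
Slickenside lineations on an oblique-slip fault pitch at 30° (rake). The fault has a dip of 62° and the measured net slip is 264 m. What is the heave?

62 m

dip-slip = net slip × sin(rake) = 264 m × sin(30°) = 132 m
heave = dip-slip × cos(dip) = 132 × cos(62°) = 62 m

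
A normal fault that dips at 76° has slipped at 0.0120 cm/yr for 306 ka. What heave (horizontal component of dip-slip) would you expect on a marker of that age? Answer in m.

dip-slip = rate × time = 0.0120 cm/yr × 306 ka = 36.72 m
heave = dip-slip × cos(dip) = 36.72 × cos(76°) = 8.88 m

8.88 m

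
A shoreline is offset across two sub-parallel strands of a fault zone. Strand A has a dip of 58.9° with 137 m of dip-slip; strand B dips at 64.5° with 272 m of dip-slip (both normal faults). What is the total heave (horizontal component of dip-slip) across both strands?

heave_A = 137 × cos(58.9°) = 70.77 m
heave_B = 272 × cos(64.5°) = 117.1 m
total = 70.77 + 117.1 = 188 m

188 m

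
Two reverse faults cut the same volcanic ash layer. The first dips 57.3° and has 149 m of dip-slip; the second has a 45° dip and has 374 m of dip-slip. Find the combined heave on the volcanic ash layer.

heave_A = 149 × cos(57.3°) = 80.50 m
heave_B = 374 × cos(45°) = 264.5 m
total = 80.50 + 264.5 = 345 m

345 m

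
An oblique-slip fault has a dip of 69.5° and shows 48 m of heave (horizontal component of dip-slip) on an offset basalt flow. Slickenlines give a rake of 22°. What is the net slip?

366 m

dip-slip = heave / cos(dip) = 48 / cos(69.5°) = 137.1 m
net slip = dip-slip / sin(rake) = 137.1 / sin(22°) = 366 m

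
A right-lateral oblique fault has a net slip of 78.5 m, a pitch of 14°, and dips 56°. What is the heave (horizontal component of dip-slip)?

10.6 m

dip-slip = net slip × sin(rake) = 78.5 m × sin(14°) = 18.99 m
heave = dip-slip × cos(dip) = 18.99 × cos(56°) = 10.6 m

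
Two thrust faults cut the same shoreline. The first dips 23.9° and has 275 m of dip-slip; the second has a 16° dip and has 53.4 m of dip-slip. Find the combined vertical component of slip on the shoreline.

throw_A = 275 × sin(23.9°) = 111.4 m
throw_B = 53.4 × sin(16°) = 14.72 m
total = 111.4 + 14.72 = 126 m

126 m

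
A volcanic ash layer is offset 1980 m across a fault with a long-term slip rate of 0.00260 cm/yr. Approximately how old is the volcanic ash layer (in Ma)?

76.2 Ma

age = offset / rate = 1980 m / (0.00260 cm/yr) = 7.62e+07 yr = 76.2 Ma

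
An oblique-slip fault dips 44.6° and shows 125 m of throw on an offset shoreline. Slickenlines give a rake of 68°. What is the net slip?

192 m

dip-slip = throw / sin(dip) = 125 / sin(44.6°) = 178 m
net slip = dip-slip / sin(rake) = 178 / sin(68°) = 192 m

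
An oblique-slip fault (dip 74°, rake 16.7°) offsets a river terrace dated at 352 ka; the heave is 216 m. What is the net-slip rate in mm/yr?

dip-slip = heave / cos(dip) = 216 / cos(74°) = 783.6 m
net slip = dip-slip / sin(rake) = 783.6 / sin(16.7°) = 2727 m
rate = 2727 m / 352 ka = 0.00775 m/yr = 7.75 mm/yr

7.75 mm/yr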